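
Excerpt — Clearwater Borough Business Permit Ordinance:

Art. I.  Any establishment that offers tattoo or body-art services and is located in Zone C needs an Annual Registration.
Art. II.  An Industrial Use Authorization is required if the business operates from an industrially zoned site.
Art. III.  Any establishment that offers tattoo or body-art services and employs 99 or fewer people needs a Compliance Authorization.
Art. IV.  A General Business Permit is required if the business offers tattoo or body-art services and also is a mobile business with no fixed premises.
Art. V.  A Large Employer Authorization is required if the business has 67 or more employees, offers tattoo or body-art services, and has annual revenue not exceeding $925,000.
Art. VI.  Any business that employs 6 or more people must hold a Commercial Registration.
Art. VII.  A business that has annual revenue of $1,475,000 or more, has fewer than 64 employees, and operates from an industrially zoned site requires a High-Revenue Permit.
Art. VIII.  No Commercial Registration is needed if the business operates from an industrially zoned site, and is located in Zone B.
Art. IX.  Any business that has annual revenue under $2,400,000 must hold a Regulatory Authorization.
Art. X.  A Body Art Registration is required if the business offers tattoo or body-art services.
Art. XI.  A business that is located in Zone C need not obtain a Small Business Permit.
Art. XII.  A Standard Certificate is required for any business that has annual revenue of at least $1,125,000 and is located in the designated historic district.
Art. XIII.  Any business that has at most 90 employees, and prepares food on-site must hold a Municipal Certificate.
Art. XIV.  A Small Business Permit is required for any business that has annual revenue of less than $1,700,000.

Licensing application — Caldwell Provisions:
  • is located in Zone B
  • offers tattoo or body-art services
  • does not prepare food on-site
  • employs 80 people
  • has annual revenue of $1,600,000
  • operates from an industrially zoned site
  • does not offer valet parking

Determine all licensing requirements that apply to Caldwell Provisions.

Body Art Registration, Compliance Authorization, Industrial Use Authorization, Regulatory Authorization, Small Business Permit

Art. I. offers tattoo or body-art services; is located in Zone B (not: is located in Zone C) → Annual Registration not required.
Art. II. operates from an industrially zoned site → Industrial Use Authorization required.
Art. III. offers tattoo or body-art services; employees 80 ≤ 99 → Compliance Authorization required.
Art. IV. offers tattoo or body-art services; operates from an industrially zoned site (not: is a mobile business with no fixed premises) → General Business Permit not required.
Art. V. employees 80 ≥ 67; offers tattoo or body-art services; revenue $1,600,000 > $925,000 → Large Employer Authorization not required.
Art. VI. employees 80 ≥ 6 → Commercial Registration required.
Art. VII. revenue $1,600,000 ≥ $1,475,000; employees 80 ≥ 64; operates from an industrially zoned site → High-Revenue Permit not required.
Art. VIII. operates from an industrially zoned site; is located in Zone B → exempt from Commercial Registration.
Art. IX. revenue $1,600,000 < $2,400,000 → Regulatory Authorization required.
Art. X. offers tattoo or body-art services → Body Art Registration required.
Art. XI. is located in Zone B (not: is located in Zone C) → Small Business Permit exemption does not apply.
Art. XII. revenue $1,600,000 ≥ $1,125,000; is located in Zone B (not: is located in the designated historic district) → Standard Certificate not required.
Art. XIII. employees 80 ≤ 90; does not prepare food on-site → Municipal Certificate not required.
Art. XIV. revenue $1,600,000 < $1,700,000 → Small Business Permit required.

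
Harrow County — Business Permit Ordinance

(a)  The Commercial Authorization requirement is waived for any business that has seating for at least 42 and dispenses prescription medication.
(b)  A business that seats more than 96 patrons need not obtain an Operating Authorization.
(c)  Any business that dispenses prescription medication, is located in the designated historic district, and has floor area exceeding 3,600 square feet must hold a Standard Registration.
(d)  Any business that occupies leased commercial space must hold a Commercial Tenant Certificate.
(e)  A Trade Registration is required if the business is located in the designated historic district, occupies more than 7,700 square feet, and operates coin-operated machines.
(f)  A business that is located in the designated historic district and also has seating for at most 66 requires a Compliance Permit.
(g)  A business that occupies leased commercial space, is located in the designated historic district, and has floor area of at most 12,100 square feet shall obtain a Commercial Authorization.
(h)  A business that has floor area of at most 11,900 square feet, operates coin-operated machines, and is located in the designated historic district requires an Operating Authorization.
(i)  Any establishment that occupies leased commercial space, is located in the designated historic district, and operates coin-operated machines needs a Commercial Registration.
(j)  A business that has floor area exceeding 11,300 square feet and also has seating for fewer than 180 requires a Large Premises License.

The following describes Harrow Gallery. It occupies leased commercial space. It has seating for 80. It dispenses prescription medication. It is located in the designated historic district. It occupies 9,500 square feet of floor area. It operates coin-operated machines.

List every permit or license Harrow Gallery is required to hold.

(a) seating 80 ≥ 42; dispenses prescription medication → exempt from Commercial Authorization.
(b) seating 80 ≤ 96 → Operating Authorization exemption does not apply.
(c) dispenses prescription medication; is located in the designated historic district; floor area 9,500 square feet > 3,600 square feet → Standard Registration required.
(d) occupies leased commercial space → Commercial Tenant Certificate required.
(e) is located in the designated historic district; floor area 9,500 square feet > 7,700 square feet; operates coin-operated machines → Trade Registration required.
(f) is located in the designated historic district; seating 80 > 66 → Compliance Permit not required.
(g) occupies leased commercial space; is located in the designated historic district; floor area 9,500 square feet ≤ 12,100 square feet → Commercial Authorization required.
(h) floor area 9,500 square feet ≤ 11,900 square feet; operates coin-operated machines; is located in the designated historic district → Operating Authorization required.
(i) occupies leased commercial space; is located in the designated historic district; operates coin-operated machines → Commercial Registration required.
(j) floor area 9,500 square feet ≤ 11,300 square feet; seating 80 < 180 → Large Premises License not required.

Commercial Registration, Commercial Tenant Certificate, Operating Authorization, Standard Registration, Trade Registration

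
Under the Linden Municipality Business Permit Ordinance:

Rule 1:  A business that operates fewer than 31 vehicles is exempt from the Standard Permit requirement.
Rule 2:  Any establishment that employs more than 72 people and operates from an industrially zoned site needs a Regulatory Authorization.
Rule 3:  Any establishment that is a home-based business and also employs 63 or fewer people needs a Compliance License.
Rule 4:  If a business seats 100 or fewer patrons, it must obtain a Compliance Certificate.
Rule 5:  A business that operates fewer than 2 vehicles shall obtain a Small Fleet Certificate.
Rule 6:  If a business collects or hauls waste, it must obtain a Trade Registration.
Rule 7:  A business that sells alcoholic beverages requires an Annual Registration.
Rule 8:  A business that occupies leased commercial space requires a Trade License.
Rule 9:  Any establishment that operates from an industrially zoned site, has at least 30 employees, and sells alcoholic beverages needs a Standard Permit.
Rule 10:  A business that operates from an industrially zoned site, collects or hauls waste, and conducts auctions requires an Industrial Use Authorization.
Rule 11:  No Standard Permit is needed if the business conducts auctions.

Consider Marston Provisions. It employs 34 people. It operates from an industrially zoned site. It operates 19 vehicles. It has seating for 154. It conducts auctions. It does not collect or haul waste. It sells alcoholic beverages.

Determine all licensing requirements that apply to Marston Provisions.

Annual Registration

Rule 1: vehicles 19 < 31 → exempt from Standard Permit.
Rule 2: employees 34 ≤ 72; operates from an industrially zoned site → Regulatory Authorization not required.
Rule 3: operates from an industrially zoned site (not: is a home-based business); employees 34 ≤ 63 → Compliance License not required.
Rule 4: seating 154 > 100 → Compliance Certificate not required.
Rule 5: vehicles 19 ≥ 2 → Small Fleet Certificate not required.
Rule 6: does not collect or haul waste → Trade Registration not required.
Rule 7: sells alcoholic beverages → Annual Registration required.
Rule 8: operates from an industrially zoned site (not: occupies leased commercial space) → Trade License not required.
Rule 9: operates from an industrially zoned site; employees 34 ≥ 30; sells alcoholic beverages → Standard Permit required.
Rule 10: operates from an industrially zoned site; does not collect or haul waste; conducts auctions → Industrial Use Authorization not required.
Rule 11: conducts auctions → exempt from Standard Permit.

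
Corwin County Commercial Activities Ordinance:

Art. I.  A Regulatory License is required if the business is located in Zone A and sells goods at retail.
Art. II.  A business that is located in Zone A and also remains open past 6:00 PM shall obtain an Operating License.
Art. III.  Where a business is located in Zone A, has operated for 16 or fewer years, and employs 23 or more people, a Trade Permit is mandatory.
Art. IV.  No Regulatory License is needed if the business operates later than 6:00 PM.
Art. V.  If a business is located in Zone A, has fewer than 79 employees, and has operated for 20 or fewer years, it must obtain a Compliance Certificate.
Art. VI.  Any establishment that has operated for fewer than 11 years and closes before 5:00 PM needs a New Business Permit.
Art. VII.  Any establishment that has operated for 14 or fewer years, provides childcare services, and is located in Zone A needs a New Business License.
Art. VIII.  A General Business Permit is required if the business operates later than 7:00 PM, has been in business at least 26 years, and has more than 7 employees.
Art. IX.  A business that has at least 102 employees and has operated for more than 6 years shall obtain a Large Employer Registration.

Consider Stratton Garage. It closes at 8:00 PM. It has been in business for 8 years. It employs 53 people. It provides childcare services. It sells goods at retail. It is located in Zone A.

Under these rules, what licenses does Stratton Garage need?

Compliance Certificate, New Business License, Operating License, Trade Permit

Art. I. is located in Zone A; sells goods at retail → Regulatory License required.
Art. II. is located in Zone A; closes 8:00 PM, after 6:00 PM → Operating License required.
Art. III. is located in Zone A; years in business 8 ≤ 16; employees 53 ≥ 23 → Trade Permit required.
Art. IV. closes 8:00 PM, after 6:00 PM → exempt from Regulatory License.
Art. V. is located in Zone A; employees 53 < 79; years in business 8 ≤ 20 → Compliance Certificate required.
Art. VI. years in business 8 < 11; closes 8:00 PM, after 5:00 PM → New Business Permit not required.
Art. VII. years in business 8 ≤ 14; provides childcare services; is located in Zone A → New Business License required.
Art. VIII. closes 8:00 PM, after 7:00 PM; years in business 8 < 26; employees 53 > 7 → General Business Permit not required.
Art. IX. employees 53 < 102; years in business 8 > 6 → Large Employer Registration not required.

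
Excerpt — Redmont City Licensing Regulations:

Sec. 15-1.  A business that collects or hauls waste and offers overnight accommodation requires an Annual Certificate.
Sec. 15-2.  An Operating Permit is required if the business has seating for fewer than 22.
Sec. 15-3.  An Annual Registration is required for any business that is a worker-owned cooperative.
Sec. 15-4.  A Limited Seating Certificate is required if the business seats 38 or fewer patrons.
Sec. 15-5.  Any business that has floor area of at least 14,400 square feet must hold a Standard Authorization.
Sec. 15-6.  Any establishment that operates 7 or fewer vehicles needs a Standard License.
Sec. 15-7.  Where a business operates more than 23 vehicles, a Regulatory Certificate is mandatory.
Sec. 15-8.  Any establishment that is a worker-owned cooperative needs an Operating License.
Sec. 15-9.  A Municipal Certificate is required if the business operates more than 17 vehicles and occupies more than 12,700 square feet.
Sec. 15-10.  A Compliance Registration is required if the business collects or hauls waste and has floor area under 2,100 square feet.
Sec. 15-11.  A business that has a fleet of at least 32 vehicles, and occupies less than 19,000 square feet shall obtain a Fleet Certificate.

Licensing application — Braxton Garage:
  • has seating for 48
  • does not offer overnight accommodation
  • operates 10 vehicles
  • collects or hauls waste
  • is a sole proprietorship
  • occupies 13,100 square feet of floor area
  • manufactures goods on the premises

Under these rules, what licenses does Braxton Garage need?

None

Sec. 15-1. collects or hauls waste; does not offer overnight accommodation → Annual Certificate not required.
Sec. 15-2. seating 48 ≥ 22 → Operating Permit not required.
Sec. 15-3. is a sole proprietorship (not: is a worker-owned cooperative) → Annual Registration not required.
Sec. 15-4. seating 48 > 38 → Limited Seating Certificate not required.
Sec. 15-5. floor area 13,100 square feet < 14,400 square feet → Standard Authorization not required.
Sec. 15-6. vehicles 10 > 7 → Standard License not required.
Sec. 15-7. vehicles 10 ≤ 23 → Regulatory Certificate not required.
Sec. 15-8. is a sole proprietorship (not: is a worker-owned cooperative) → Operating License not required.
Sec. 15-9. vehicles 10 ≤ 17; floor area 13,100 square feet > 12,700 square feet → Municipal Certificate not required.
Sec. 15-10. collects or hauls waste; floor area 13,100 square feet ≥ 2,100 square feet → Compliance Registration not required.
Sec. 15-11. vehicles 10 < 32; floor area 13,100 square feet < 19,000 square feet → Fleet Certificate not required.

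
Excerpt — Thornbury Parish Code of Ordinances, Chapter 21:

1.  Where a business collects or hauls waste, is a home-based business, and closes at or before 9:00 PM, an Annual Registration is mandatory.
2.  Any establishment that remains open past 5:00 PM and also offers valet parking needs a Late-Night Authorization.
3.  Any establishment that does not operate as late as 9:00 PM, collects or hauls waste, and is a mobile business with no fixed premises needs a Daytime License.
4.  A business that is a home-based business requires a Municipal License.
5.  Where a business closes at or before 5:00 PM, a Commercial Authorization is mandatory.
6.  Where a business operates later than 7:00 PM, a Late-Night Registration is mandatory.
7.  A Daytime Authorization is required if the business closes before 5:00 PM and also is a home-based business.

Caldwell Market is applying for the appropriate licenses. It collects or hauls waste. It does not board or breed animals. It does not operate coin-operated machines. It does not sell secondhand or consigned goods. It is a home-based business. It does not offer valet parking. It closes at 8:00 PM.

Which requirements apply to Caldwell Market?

Annual Registration, Late-Night Registration, Municipal License

1. collects or hauls waste; is a home-based business; closes 8:00 PM, at/before 9:00 PM → Annual Registration required.
2. closes 8:00 PM, after 5:00 PM; does not offer valet parking → Late-Night Authorization not required.
3. closes 8:00 PM, at/before 9:00 PM; collects or hauls waste; is a home-based business (not: is a mobile business with no fixed premises) → Daytime License not required.
4. is a home-based business → Municipal License required.
5. closes 8:00 PM, after 5:00 PM → Commercial Authorization not required.
6. closes 8:00 PM, after 7:00 PM → Late-Night Registration required.
7. closes 8:00 PM, after 5:00 PM; is a home-based business → Daytime Authorization not required.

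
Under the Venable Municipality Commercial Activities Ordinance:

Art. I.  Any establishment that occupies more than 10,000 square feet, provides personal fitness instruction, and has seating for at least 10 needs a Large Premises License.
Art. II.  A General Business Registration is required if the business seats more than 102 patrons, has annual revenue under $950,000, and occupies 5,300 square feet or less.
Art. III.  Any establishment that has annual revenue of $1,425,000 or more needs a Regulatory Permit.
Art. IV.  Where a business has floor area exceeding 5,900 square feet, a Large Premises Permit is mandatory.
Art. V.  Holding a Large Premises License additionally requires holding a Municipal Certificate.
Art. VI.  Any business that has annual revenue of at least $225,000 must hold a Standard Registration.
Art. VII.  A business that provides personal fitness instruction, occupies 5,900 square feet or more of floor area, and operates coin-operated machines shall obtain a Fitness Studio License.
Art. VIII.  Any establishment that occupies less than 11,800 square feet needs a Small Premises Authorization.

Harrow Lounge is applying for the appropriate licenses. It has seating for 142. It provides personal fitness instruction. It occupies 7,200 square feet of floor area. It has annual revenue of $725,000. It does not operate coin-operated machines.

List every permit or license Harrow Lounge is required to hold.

Large Premises Permit, Small Premises Authorization, Standard Registration

Art. I. floor area 7,200 square feet ≤ 10,000 square feet; provides personal fitness instruction; seating 142 ≥ 10 → Large Premises License not required.
Art. II. seating 142 > 102; revenue $725,000 < $950,000; floor area 7,200 square feet > 5,300 square feet → General Business Registration not required.
Art. III. revenue $725,000 < $1,425,000 → Regulatory Permit not required.
Art. IV. floor area 7,200 square feet > 5,900 square feet → Large Premises Permit required.
Art. V. Large Premises License is not required → no effect.
Art. VI. revenue $725,000 ≥ $225,000 → Standard Registration required.
Art. VII. provides personal fitness instruction; floor area 7,200 square feet ≥ 5,900 square feet; does not operate coin-operated machines → Fitness Studio License not required.
Art. VIII. floor area 7,200 square feet < 11,800 square feet → Small Premises Authorization required.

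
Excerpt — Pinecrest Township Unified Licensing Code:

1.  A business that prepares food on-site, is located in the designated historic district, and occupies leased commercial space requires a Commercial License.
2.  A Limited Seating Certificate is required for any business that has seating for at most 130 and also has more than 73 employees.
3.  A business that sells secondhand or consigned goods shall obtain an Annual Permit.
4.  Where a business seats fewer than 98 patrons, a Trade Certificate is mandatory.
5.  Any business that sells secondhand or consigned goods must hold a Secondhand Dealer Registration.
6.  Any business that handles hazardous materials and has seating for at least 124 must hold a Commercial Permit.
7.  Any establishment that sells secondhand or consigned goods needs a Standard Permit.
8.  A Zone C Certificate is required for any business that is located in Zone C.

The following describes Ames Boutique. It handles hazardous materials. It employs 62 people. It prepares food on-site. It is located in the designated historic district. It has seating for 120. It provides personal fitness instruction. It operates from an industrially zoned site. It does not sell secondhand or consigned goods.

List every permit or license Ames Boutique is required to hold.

None

1. prepares food on-site; is located in the designated historic district; operates from an industrially zoned site (not: occupies leased commercial space) → Commercial License not required.
2. seating 120 ≤ 130; employees 62 ≤ 73 → Limited Seating Certificate not required.
3. does not sell secondhand or consigned goods → Annual Permit not required.
4. seating 120 ≥ 98 → Trade Certificate not required.
5. does not sell secondhand or consigned goods → Secondhand Dealer Registration not required.
6. handles hazardous materials; seating 120 < 124 → Commercial Permit not required.
7. does not sell secondhand or consigned goods → Standard Permit not required.
8. is located in the designated historic district (not: is located in Zone C) → Zone C Certificate not required.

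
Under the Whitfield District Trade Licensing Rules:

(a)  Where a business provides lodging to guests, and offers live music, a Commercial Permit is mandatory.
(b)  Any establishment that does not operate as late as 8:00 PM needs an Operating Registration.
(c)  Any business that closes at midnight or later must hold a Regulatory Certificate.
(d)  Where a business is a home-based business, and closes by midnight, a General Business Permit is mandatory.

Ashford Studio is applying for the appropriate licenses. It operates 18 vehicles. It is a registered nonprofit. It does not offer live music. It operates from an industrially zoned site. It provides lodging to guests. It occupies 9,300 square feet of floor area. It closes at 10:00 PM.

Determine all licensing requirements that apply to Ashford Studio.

None

(a) provides lodging to guests; does not offer live music → Commercial Permit not required.
(b) closes 10:00 PM, after 8:00 PM → Operating Registration not required.
(c) closes 10:00 PM, at/before midnight → Regulatory Certificate not required.
(d) operates from an industrially zoned site (not: is a home-based business); closes 10:00 PM, at/before midnight → General Business Permit not required.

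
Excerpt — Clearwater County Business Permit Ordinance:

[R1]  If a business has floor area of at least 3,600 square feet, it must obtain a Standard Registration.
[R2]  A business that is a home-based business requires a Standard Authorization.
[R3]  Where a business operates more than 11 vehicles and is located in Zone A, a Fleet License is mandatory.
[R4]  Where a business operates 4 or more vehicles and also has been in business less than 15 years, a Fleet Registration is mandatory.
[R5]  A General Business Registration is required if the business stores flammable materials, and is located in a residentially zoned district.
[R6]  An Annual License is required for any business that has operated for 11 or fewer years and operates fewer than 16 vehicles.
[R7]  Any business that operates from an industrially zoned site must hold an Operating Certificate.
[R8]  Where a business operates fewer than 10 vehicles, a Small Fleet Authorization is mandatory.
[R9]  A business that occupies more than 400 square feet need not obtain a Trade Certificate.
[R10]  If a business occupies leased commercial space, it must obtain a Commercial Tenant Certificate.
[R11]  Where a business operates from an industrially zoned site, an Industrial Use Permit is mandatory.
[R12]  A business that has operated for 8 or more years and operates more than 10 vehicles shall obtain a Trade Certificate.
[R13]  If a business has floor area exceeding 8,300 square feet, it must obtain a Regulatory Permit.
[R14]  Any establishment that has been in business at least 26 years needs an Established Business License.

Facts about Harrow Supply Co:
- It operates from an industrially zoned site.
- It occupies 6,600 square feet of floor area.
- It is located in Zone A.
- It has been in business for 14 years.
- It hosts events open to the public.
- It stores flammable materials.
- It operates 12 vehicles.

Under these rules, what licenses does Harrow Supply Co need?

Fleet License, Fleet Registration, Industrial Use Permit, Operating Certificate, Standard Registration

[R1] floor area 6,600 square feet ≥ 3,600 square feet → Standard Registration required.
[R2] operates from an industrially zoned site (not: is a home-based business) → Standard Authorization not required.
[R3] vehicles 12 > 11; is located in Zone A → Fleet License required.
[R4] vehicles 12 ≥ 4; years in business 14 < 15 → Fleet Registration required.
[R5] stores flammable materials; is located in Zone A (not: is located in a residentially zoned district) → General Business Registration not required.
[R6] years in business 14 > 11; vehicles 12 < 16 → Annual License not required.
[R7] operates from an industrially zoned site → Operating Certificate required.
[R8] vehicles 12 ≥ 10 → Small Fleet Authorization not required.
[R9] floor area 6,600 square feet > 400 square feet → exempt from Trade Certificate.
[R10] operates from an industrially zoned site (not: occupies leased commercial space) → Commercial Tenant Certificate not required.
[R11] operates from an industrially zoned site → Industrial Use Permit required.
[R12] years in business 14 ≥ 8; vehicles 12 > 10 → Trade Certificate required.
[R13] floor area 6,600 square feet ≤ 8,300 square feet → Regulatory Permit not required.
[R14] years in business 14 < 26 → Established Business License not required.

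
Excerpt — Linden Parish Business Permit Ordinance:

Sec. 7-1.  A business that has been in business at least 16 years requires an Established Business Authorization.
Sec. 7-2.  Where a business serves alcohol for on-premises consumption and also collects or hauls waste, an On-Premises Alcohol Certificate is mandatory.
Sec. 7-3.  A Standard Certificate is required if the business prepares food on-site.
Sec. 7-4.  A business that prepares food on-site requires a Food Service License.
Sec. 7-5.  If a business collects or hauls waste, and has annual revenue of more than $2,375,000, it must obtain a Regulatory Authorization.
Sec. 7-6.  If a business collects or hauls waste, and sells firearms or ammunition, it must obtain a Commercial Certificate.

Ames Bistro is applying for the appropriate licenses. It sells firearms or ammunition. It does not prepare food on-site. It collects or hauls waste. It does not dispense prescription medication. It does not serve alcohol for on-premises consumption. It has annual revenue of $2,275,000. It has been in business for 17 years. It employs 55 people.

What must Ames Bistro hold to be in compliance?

Commercial Certificate, Established Business Authorization

Sec. 7-1. years in business 17 ≥ 16 → Established Business Authorization required.
Sec. 7-2. does not serve alcohol for on-premises consumption; collects or hauls waste → On-Premises Alcohol Certificate not required.
Sec. 7-3. does not prepare food on-site → Standard Certificate not required.
Sec. 7-4. does not prepare food on-site → Food Service License not required.
Sec. 7-5. collects or hauls waste; revenue $2,275,000 ≤ $2,375,000 → Regulatory Authorization not required.
Sec. 7-6. collects or hauls waste; sells firearms or ammunition → Commercial Certificate required.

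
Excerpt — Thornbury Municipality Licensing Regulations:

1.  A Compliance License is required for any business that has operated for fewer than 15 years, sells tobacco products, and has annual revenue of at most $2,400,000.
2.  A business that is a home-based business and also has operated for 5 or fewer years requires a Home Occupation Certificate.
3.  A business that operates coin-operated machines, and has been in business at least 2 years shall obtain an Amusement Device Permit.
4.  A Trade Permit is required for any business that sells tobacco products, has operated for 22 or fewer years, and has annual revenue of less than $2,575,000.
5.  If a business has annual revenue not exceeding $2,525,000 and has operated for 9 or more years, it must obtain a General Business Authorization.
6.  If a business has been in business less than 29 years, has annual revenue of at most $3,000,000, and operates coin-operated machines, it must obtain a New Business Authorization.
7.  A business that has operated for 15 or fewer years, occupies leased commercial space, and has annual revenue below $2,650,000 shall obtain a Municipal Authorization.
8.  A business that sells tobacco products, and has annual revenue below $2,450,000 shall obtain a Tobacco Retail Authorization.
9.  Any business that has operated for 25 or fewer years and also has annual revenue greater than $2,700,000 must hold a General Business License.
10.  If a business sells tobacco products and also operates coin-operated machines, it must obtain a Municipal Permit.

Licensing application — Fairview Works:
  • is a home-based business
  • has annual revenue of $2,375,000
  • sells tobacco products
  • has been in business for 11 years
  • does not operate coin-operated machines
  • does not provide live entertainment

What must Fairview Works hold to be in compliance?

Compliance License, General Business Authorization, Tobacco Retail Authorization, Trade Permit

1. years in business 11 < 15; sells tobacco products; revenue $2,375,000 ≤ $2,400,000 → Compliance License required.
2. is a home-based business; years in business 11 > 5 → Home Occupation Certificate not required.
3. does not operate coin-operated machines; years in business 11 ≥ 2 → Amusement Device Permit not required.
4. sells tobacco products; years in business 11 ≤ 22; revenue $2,375,000 < $2,575,000 → Trade Permit required.
5. revenue $2,375,000 ≤ $2,525,000; years in business 11 ≥ 9 → General Business Authorization required.
6. years in business 11 < 29; revenue $2,375,000 ≤ $3,000,000; does not operate coin-operated machines → New Business Authorization not required.
7. years in business 11 ≤ 15; is a home-based business (not: occupies leased commercial space); revenue $2,375,000 < $2,650,000 → Municipal Authorization not required.
8. sells tobacco products; revenue $2,375,000 < $2,450,000 → Tobacco Retail Authorization required.
9. years in business 11 ≤ 25; revenue $2,375,000 ≤ $2,700,000 → General Business License not required.
10. sells tobacco products; does not operate coin-operated machines → Municipal Permit not required.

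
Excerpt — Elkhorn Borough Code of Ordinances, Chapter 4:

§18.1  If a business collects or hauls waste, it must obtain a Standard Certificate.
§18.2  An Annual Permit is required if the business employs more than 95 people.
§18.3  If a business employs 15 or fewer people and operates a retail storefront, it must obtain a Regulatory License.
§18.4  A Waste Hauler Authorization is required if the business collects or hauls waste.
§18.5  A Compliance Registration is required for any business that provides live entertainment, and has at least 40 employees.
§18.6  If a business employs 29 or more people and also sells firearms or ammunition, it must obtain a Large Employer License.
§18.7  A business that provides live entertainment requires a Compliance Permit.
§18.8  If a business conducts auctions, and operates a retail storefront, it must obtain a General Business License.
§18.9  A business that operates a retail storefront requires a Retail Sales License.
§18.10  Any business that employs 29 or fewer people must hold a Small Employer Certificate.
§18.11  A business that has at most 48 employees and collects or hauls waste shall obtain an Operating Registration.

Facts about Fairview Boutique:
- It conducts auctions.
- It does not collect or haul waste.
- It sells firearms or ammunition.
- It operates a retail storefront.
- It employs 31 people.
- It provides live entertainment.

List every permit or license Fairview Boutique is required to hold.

§18.1 does not collect or haul waste → Standard Certificate not required.
§18.2 employees 31 ≤ 95 → Annual Permit not required.
§18.3 employees 31 > 15; operates a retail storefront → Regulatory License not required.
§18.4 does not collect or haul waste → Waste Hauler Authorization not required.
§18.5 provides live entertainment; employees 31 < 40 → Compliance Registration not required.
§18.6 employees 31 ≥ 29; sells firearms or ammunition → Large Employer License required.
§18.7 provides live entertainment → Compliance Permit required.
§18.8 conducts auctions; operates a retail storefront → General Business License required.
§18.9 operates a retail storefront → Retail Sales License required.
§18.10 employees 31 > 29 → Small Employer Certificate not required.
§18.11 employees 31 ≤ 48; does not collect or haul waste → Operating Registration not required.

Compliance Permit, General Business License, Large Employer License, Retail Sales License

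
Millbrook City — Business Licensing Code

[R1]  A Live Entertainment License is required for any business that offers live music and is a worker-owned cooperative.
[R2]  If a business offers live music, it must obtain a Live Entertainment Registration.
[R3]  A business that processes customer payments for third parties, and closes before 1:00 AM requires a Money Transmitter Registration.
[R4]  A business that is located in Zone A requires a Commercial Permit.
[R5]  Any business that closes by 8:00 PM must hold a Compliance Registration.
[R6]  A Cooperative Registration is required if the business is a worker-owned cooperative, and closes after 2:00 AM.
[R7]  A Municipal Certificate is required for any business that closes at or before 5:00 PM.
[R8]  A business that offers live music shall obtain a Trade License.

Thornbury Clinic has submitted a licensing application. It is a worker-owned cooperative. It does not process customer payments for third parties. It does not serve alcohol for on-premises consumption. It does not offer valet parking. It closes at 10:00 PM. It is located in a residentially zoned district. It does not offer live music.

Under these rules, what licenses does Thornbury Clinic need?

[R1] does not offer live music; is a worker-owned cooperative → Live Entertainment License not required.
[R2] does not offer live music → Live Entertainment Registration not required.
[R3] does not process customer payments for third parties; closes 10:00 PM, at/before 1:00 AM → Money Transmitter Registration not required.
[R4] is located in a residentially zoned district (not: is located in Zone A) → Commercial Permit not required.
[R5] closes 10:00 PM, after 8:00 PM → Compliance Registration not required.
[R6] is a worker-owned cooperative; closes 10:00 PM, at/before 2:00 AM → Cooperative Registration not required.
[R7] closes 10:00 PM, after 5:00 PM → Municipal Certificate not required.
[R8] does not offer live music → Trade License not required.

None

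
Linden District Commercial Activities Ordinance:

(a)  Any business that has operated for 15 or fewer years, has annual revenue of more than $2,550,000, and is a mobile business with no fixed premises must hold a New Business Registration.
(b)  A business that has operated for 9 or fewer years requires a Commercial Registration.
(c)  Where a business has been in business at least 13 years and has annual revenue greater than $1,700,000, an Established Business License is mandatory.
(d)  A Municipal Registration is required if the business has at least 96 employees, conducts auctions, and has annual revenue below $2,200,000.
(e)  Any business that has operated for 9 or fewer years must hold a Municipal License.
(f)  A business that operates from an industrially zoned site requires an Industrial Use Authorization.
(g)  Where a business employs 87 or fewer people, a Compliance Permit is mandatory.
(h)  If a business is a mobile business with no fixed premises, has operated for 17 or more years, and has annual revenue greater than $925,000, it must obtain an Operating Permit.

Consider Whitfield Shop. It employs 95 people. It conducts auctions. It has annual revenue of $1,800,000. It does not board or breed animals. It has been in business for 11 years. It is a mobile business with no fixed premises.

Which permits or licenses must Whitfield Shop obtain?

None

(a) years in business 11 ≤ 15; revenue $1,800,000 ≤ $2,550,000; is a mobile business with no fixed premises → New Business Registration not required.
(b) years in business 11 > 9 → Commercial Registration not required.
(c) years in business 11 < 13; revenue $1,800,000 > $1,700,000 → Established Business License not required.
(d) employees 95 < 96; conducts auctions; revenue $1,800,000 < $2,200,000 → Municipal Registration not required.
(e) years in business 11 > 9 → Municipal License not required.
(f) is a mobile business with no fixed premises (not: operates from an industrially zoned site) → Industrial Use Authorization not required.
(g) employees 95 > 87 → Compliance Permit not required.
(h) is a mobile business with no fixed premises; years in business 11 < 17; revenue $1,800,000 > $925,000 → Operating Permit not required.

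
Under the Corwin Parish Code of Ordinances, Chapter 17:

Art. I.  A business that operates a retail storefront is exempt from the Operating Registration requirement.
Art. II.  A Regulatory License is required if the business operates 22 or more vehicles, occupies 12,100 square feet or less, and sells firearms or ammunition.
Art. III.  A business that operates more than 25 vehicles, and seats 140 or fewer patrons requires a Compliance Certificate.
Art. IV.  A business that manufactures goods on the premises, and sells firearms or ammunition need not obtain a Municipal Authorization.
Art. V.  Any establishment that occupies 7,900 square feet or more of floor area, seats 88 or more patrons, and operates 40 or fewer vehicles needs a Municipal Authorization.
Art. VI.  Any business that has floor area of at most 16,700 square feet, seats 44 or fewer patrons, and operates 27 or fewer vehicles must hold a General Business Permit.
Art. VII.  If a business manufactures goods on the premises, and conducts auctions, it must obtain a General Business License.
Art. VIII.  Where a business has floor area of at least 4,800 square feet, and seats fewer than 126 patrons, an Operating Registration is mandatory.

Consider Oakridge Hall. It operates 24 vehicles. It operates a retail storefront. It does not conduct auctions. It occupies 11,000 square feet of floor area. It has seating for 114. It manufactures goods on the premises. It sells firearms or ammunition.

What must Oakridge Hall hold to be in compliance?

Regulatory License

Art. I. operates a retail storefront → exempt from Operating Registration.
Art. II. vehicles 24 ≥ 22; floor area 11,000 square feet ≤ 12,100 square feet; sells firearms or ammunition → Regulatory License required.
Art. III. vehicles 24 ≤ 25; seating 114 ≤ 140 → Compliance Certificate not required.
Art. IV. manufactures goods on the premises; sells firearms or ammunition → exempt from Municipal Authorization.
Art. V. floor area 11,000 square feet ≥ 7,900 square feet; seating 114 ≥ 88; vehicles 24 ≤ 40 → Municipal Authorization required.
Art. VI. floor area 11,000 square feet ≤ 16,700 square feet; seating 114 > 44; vehicles 24 ≤ 27 → General Business Permit not required.
Art. VII. manufactures goods on the premises; does not conduct auctions → General Business License not required.
Art. VIII. floor area 11,000 square feet ≥ 4,800 square feet; seating 114 < 126 → Operating Registration required.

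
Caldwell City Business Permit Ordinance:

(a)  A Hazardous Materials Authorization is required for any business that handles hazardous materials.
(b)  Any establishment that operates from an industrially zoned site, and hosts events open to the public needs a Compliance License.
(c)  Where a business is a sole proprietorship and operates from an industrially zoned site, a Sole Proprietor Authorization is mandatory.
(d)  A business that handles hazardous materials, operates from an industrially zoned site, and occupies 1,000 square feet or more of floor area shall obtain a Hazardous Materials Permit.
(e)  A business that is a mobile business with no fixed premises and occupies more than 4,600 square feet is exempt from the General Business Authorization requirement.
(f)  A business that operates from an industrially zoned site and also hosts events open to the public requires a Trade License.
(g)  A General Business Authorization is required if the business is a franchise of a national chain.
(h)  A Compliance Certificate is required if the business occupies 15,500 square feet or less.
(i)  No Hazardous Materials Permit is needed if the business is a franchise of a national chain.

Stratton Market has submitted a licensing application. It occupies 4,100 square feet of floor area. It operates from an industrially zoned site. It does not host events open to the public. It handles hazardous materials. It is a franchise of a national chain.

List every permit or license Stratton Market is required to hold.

Compliance Certificate, General Business Authorization, Hazardous Materials Authorization

(a) handles hazardous materials → Hazardous Materials Authorization required.
(b) operates from an industrially zoned site; does not host events open to the public → Compliance License not required.
(c) is a franchise of a national chain (not: is a sole proprietorship); operates from an industrially zoned site → Sole Proprietor Authorization not required.
(d) handles hazardous materials; operates from an industrially zoned site; floor area 4,100 square feet ≥ 1,000 square feet → Hazardous Materials Permit required.
(e) operates from an industrially zoned site (not: is a mobile business with no fixed premises); floor area 4,100 square feet ≤ 4,600 square feet → General Business Authorization exemption does not apply.
(f) operates from an industrially zoned site; does not host events open to the public → Trade License not required.
(g) is a franchise of a national chain → General Business Authorization required.
(h) floor area 4,100 square feet ≤ 15,500 square feet → Compliance Certificate required.
(i) is a franchise of a national chain → exempt from Hazardous Materials Permit.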